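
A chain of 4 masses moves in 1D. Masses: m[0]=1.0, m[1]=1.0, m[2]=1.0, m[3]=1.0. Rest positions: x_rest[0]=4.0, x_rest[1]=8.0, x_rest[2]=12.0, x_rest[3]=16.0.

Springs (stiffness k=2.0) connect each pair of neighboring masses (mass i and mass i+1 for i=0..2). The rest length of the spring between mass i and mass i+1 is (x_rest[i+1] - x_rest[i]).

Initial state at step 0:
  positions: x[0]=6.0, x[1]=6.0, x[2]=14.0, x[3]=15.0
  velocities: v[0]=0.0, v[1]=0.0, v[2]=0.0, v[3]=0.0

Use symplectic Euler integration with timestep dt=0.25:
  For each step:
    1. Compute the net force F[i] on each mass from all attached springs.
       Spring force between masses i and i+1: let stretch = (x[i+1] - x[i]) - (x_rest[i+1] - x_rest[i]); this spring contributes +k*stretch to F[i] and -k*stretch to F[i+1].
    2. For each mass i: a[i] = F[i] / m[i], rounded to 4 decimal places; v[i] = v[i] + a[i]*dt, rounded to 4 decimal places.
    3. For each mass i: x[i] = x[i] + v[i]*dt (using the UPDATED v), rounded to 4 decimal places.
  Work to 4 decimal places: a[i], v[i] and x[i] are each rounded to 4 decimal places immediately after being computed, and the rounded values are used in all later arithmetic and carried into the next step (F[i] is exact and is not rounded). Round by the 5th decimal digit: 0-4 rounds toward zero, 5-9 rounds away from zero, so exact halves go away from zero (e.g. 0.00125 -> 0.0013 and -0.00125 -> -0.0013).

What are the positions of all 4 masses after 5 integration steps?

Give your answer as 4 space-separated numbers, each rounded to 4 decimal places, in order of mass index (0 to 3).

Step 0: x=[6.0000 6.0000 14.0000 15.0000] v=[0.0000 0.0000 0.0000 0.0000]
Step 1: x=[5.5000 7.0000 13.1250 15.3750] v=[-2.0000 4.0000 -3.5000 1.5000]
Step 2: x=[4.6875 8.5781 11.7656 15.9688] v=[-3.2500 6.3125 -5.4375 2.3750]
Step 3: x=[3.8613 10.0684 10.5332 16.5372] v=[-3.3047 5.9610 -4.9297 2.2734]
Step 4: x=[3.3110 10.8409 9.9932 16.8551] v=[-2.2012 3.0899 -2.1601 1.2714]
Step 5: x=[3.2019 10.5662 10.4169 16.8152] v=[-0.4363 -1.0989 1.6947 -0.1596]

Answer: 3.2019 10.5662 10.4169 16.8152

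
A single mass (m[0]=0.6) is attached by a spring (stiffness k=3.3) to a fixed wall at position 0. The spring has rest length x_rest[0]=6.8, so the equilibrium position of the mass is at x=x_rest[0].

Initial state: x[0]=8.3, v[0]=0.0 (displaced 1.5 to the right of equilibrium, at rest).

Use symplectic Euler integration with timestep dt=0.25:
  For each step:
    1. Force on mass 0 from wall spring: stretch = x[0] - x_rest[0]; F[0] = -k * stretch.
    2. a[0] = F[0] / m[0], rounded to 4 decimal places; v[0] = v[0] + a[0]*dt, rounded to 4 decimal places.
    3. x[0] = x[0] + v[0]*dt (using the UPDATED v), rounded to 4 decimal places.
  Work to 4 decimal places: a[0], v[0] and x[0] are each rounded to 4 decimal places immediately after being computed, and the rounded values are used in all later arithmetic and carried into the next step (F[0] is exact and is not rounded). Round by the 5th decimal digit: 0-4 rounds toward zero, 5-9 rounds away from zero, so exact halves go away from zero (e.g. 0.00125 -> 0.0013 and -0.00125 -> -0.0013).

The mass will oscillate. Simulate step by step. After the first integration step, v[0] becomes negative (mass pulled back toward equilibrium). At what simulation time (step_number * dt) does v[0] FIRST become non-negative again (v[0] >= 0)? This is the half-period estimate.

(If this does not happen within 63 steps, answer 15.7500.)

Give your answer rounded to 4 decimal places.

Step 0: x=[8.3000] v=[0.0000]
Step 1: x=[7.7844] v=[-2.0625]
Step 2: x=[6.9304] v=[-3.4161]
Step 3: x=[6.0316] v=[-3.5954]
Step 4: x=[5.3969] v=[-2.5389]
Step 5: x=[5.2445] v=[-0.6096]
Step 6: x=[5.6268] v=[1.5292]
First v>=0 after going negative at step 6, time=1.5000

Answer: 1.5000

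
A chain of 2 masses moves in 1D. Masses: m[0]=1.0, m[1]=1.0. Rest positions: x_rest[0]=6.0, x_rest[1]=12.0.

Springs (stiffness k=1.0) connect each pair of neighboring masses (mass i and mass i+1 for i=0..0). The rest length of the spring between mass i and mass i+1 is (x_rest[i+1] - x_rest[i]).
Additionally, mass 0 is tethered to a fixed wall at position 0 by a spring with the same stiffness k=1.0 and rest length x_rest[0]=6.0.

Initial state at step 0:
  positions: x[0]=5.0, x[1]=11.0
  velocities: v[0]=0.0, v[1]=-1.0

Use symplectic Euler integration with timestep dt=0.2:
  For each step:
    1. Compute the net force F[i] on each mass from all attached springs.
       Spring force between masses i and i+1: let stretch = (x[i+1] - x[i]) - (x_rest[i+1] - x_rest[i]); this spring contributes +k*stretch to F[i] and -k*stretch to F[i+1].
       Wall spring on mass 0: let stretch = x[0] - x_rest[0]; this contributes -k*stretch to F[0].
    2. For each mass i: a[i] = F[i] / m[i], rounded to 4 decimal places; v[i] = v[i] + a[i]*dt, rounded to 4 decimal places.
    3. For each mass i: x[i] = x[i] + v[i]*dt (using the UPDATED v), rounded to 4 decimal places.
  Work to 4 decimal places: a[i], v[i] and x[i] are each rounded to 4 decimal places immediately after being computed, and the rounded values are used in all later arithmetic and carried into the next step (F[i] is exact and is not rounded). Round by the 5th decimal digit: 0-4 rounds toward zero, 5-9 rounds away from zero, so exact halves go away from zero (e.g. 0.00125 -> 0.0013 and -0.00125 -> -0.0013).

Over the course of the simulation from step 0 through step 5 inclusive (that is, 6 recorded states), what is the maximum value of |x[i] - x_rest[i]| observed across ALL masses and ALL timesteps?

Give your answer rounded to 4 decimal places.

Answer: 1.8021

Derivation:
Step 0: x=[5.0000 11.0000] v=[0.0000 -1.0000]
Step 1: x=[5.0400 10.8000] v=[0.2000 -1.0000]
Step 2: x=[5.1088 10.6096] v=[0.3440 -0.9520]
Step 3: x=[5.1933 10.4392] v=[0.4224 -0.8522]
Step 4: x=[5.2799 10.2989] v=[0.4329 -0.7014]
Step 5: x=[5.3560 10.1979] v=[0.3807 -0.5052]
Max displacement = 1.8021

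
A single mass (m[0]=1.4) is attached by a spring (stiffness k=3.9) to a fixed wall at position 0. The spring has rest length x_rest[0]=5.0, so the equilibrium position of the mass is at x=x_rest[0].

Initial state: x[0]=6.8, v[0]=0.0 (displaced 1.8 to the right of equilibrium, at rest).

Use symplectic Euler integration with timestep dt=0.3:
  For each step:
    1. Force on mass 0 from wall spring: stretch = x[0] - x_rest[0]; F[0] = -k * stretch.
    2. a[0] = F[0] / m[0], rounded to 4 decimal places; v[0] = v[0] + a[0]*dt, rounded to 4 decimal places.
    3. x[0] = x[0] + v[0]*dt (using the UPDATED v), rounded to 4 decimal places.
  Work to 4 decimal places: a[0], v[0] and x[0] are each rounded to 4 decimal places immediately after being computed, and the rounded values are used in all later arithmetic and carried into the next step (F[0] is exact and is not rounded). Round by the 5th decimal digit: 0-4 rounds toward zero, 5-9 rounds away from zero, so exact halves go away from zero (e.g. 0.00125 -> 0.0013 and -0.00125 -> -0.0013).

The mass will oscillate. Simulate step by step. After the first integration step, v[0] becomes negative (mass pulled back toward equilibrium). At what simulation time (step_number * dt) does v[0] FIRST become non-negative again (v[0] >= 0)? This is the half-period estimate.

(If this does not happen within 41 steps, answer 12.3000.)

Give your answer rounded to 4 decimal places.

Answer: 2.1000

Derivation:
Step 0: x=[6.8000] v=[0.0000]
Step 1: x=[6.3487] v=[-1.5043]
Step 2: x=[5.5593] v=[-2.6314]
Step 3: x=[4.6297] v=[-3.0988]
Step 4: x=[3.7929] v=[-2.7893]
Step 5: x=[3.2588] v=[-1.7805]
Step 6: x=[3.1612] v=[-0.3254]
Step 7: x=[3.5246] v=[1.2113]
First v>=0 after going negative at step 7, time=2.1000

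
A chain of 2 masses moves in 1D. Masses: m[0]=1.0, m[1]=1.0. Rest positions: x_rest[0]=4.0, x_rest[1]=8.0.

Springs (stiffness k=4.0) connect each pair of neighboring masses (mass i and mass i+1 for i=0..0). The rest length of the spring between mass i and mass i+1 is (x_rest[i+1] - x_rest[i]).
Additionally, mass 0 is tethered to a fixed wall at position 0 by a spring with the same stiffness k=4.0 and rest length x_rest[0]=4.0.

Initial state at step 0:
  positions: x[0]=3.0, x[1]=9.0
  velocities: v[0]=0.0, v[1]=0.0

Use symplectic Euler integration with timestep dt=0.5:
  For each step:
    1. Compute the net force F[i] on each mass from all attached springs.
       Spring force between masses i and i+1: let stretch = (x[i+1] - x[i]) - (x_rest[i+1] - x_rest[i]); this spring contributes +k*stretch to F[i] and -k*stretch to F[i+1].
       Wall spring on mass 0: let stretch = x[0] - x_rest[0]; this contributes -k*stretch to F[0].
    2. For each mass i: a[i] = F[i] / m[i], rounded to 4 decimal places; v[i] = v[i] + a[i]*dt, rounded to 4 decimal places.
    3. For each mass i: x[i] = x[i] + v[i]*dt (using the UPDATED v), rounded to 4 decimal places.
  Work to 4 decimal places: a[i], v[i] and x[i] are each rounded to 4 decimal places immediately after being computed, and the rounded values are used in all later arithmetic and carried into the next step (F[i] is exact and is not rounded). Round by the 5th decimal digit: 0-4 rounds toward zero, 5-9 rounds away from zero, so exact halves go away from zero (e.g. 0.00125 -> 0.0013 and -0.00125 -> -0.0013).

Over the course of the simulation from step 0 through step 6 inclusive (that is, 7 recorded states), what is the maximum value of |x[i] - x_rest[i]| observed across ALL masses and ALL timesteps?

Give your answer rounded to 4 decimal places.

Answer: 2.0000

Derivation:
Step 0: x=[3.0000 9.0000] v=[0.0000 0.0000]
Step 1: x=[6.0000 7.0000] v=[6.0000 -4.0000]
Step 2: x=[4.0000 8.0000] v=[-4.0000 2.0000]
Step 3: x=[2.0000 9.0000] v=[-4.0000 2.0000]
Step 4: x=[5.0000 7.0000] v=[6.0000 -4.0000]
Step 5: x=[5.0000 7.0000] v=[0.0000 0.0000]
Step 6: x=[2.0000 9.0000] v=[-6.0000 4.0000]
Max displacement = 2.0000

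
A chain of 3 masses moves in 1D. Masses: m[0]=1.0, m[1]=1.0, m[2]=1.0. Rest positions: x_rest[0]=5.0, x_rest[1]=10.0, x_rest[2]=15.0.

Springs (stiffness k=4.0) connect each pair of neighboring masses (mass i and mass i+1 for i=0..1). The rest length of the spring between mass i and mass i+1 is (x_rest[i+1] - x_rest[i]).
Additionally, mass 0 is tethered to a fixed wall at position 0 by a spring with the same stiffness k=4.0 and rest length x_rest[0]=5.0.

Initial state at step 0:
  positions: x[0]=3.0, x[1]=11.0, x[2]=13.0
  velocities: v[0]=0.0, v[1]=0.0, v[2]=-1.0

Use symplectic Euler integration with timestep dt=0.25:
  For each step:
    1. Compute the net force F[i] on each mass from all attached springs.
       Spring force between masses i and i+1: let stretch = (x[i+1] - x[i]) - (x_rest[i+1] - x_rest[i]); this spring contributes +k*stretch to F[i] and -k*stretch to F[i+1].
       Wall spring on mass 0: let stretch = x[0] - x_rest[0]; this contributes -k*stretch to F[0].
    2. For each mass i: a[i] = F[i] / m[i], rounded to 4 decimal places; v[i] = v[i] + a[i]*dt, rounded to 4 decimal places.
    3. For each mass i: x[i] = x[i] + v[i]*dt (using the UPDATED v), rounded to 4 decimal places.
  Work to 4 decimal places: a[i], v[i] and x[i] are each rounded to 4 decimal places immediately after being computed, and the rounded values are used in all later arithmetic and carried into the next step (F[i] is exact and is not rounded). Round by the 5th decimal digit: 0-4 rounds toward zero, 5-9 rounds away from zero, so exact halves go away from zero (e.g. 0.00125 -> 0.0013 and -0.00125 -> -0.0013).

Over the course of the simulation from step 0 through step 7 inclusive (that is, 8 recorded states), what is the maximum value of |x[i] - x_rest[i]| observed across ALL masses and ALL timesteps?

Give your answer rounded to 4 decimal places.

Answer: 2.9687

Derivation:
Step 0: x=[3.0000 11.0000 13.0000] v=[0.0000 0.0000 -1.0000]
Step 1: x=[4.2500 9.5000 13.5000] v=[5.0000 -6.0000 2.0000]
Step 2: x=[5.7500 7.6875 14.2500] v=[6.0000 -7.2500 3.0000]
Step 3: x=[6.2969 7.0313 14.6094] v=[2.1875 -2.6250 1.4375]
Step 4: x=[5.4532 8.0860 14.3243] v=[-3.3750 4.2187 -1.1406]
Step 5: x=[3.9044 10.0421 13.7296] v=[-6.1954 7.8242 -2.3789]
Step 6: x=[2.9139 11.3856 13.4630] v=[-3.9621 5.3740 -1.0664]
Step 7: x=[3.3128 11.1305 13.9271] v=[1.5957 -1.0203 1.8562]
Max displacement = 2.9687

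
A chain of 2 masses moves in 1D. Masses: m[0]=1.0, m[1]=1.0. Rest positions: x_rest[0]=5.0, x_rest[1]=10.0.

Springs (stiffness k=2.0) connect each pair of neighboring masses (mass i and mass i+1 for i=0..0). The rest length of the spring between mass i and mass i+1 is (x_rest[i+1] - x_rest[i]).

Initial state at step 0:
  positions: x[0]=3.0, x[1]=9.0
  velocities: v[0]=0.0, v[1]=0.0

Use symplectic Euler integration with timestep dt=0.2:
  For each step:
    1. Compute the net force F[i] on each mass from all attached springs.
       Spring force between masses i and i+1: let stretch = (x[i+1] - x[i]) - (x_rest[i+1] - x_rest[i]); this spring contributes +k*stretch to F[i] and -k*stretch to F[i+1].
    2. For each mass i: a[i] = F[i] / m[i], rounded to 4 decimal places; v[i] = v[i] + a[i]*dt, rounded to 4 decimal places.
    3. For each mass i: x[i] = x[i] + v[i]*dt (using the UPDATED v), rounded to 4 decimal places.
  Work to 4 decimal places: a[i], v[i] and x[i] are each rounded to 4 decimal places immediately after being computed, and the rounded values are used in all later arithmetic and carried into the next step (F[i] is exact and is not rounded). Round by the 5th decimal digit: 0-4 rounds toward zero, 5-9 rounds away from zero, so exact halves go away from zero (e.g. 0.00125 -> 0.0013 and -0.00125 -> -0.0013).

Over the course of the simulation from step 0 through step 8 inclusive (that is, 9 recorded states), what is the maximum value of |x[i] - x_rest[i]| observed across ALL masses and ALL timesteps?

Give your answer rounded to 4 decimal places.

Step 0: x=[3.0000 9.0000] v=[0.0000 0.0000]
Step 1: x=[3.0800 8.9200] v=[0.4000 -0.4000]
Step 2: x=[3.2272 8.7728] v=[0.7360 -0.7360]
Step 3: x=[3.4180 8.5820] v=[0.9542 -0.9542]
Step 4: x=[3.6220 8.3780] v=[1.0198 -1.0198]
Step 5: x=[3.8064 8.1936] v=[0.9222 -0.9222]
Step 6: x=[3.9418 8.0582] v=[0.6771 -0.6771]
Step 7: x=[4.0065 7.9935] v=[0.3237 -0.3237]
Step 8: x=[3.9902 8.0098] v=[-0.0815 0.0815]
Max displacement = 2.0065

Answer: 2.0065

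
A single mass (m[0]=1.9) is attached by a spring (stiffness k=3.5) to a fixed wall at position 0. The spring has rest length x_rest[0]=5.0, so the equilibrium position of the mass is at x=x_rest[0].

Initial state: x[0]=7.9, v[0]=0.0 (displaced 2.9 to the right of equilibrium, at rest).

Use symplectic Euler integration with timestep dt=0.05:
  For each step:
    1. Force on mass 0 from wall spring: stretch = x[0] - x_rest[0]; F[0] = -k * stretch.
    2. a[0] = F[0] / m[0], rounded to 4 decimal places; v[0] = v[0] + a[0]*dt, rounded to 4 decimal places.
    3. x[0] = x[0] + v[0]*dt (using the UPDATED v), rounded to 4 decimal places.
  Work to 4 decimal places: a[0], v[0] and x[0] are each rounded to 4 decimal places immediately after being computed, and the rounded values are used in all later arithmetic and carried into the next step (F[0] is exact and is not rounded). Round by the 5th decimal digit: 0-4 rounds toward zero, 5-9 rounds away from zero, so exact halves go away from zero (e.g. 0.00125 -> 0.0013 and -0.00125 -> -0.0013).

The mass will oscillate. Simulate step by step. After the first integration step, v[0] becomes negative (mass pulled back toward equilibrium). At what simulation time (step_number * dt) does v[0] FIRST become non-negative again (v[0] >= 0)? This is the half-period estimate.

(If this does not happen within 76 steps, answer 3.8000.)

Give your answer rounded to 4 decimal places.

Step 0: x=[7.9000] v=[0.0000]
Step 1: x=[7.8866] v=[-0.2671]
Step 2: x=[7.8600] v=[-0.5330]
Step 3: x=[7.8202] v=[-0.7964]
Step 4: x=[7.7674] v=[-1.0562]
Step 5: x=[7.7018] v=[-1.3111]
Step 6: x=[7.6238] v=[-1.5600]
Step 7: x=[7.5337] v=[-1.8017]
Step 8: x=[7.4319] v=[-2.0351]
Step 9: x=[7.3189] v=[-2.2591]
Step 10: x=[7.1953] v=[-2.4727]
Step 11: x=[7.0616] v=[-2.6749]
Step 12: x=[6.9184] v=[-2.8648]
Step 13: x=[6.7663] v=[-3.0415]
Step 14: x=[6.6061] v=[-3.2042]
Step 15: x=[6.4385] v=[-3.3521]
Step 16: x=[6.2643] v=[-3.4846]
Step 17: x=[6.0842] v=[-3.6011]
Step 18: x=[5.8992] v=[-3.7010]
Step 19: x=[5.7100] v=[-3.7838]
Step 20: x=[5.5175] v=[-3.8492]
Step 21: x=[5.3227] v=[-3.8969]
Step 22: x=[5.1264] v=[-3.9266]
Step 23: x=[4.9295] v=[-3.9382]
Step 24: x=[4.7329] v=[-3.9317]
Step 25: x=[4.5375] v=[-3.9071]
Step 26: x=[4.3443] v=[-3.8645]
Step 27: x=[4.1541] v=[-3.8041]
Step 28: x=[3.9678] v=[-3.7262]
Step 29: x=[3.7862] v=[-3.6311]
Step 30: x=[3.6102] v=[-3.5193]
Step 31: x=[3.4406] v=[-3.3913]
Step 32: x=[3.2782] v=[-3.2477]
Step 33: x=[3.1237] v=[-3.0891]
Step 34: x=[2.9779] v=[-2.9163]
Step 35: x=[2.8414] v=[-2.7301]
Step 36: x=[2.7148] v=[-2.5313]
Step 37: x=[2.5988] v=[-2.3208]
Step 38: x=[2.4938] v=[-2.0996]
Step 39: x=[2.4004] v=[-1.8688]
Step 40: x=[2.3189] v=[-1.6294]
Step 41: x=[2.2498] v=[-1.3825]
Step 42: x=[2.1933] v=[-1.1292]
Step 43: x=[2.1498] v=[-0.8707]
Step 44: x=[2.1194] v=[-0.6082]
Step 45: x=[2.1023] v=[-0.3429]
Step 46: x=[2.0985] v=[-0.0760]
Step 47: x=[2.1081] v=[0.1912]
First v>=0 after going negative at step 47, time=2.3500

Answer: 2.3500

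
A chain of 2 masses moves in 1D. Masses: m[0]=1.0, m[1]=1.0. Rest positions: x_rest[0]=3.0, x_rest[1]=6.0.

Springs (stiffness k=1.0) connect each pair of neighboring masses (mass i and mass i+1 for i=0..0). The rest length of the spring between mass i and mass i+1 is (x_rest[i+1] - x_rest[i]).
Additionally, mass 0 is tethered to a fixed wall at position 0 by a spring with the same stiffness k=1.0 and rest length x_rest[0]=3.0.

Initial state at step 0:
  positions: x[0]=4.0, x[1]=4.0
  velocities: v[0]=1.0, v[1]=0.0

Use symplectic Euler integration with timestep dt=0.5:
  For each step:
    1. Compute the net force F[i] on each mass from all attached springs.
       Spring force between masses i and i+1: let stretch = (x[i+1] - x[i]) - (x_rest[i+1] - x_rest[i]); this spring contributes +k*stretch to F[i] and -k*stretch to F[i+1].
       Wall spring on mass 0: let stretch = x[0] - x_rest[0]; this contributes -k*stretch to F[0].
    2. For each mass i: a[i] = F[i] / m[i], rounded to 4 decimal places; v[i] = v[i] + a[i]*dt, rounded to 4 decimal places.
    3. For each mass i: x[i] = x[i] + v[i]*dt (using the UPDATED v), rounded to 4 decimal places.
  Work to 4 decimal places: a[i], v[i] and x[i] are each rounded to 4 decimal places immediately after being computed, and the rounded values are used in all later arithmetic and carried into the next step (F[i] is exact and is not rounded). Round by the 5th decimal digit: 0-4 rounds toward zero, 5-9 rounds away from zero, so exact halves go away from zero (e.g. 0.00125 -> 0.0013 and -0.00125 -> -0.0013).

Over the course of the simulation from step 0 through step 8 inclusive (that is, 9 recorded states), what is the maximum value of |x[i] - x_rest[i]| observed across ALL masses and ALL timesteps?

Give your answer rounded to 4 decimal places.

Answer: 2.3567

Derivation:
Step 0: x=[4.0000 4.0000] v=[1.0000 0.0000]
Step 1: x=[3.5000 4.7500] v=[-1.0000 1.5000]
Step 2: x=[2.4375 5.9375] v=[-2.1250 2.3750]
Step 3: x=[1.6406 7.0000] v=[-1.5938 2.1250]
Step 4: x=[1.7734 7.4727] v=[0.2656 0.9453]
Step 5: x=[2.8877 7.2705] v=[2.2286 -0.4044]
Step 6: x=[4.3758 6.7226] v=[2.9762 -1.0958]
Step 7: x=[5.3567 6.3380] v=[1.9617 -0.7692]
Step 8: x=[5.2437 6.4581] v=[-0.2260 0.2402]
Max displacement = 2.3567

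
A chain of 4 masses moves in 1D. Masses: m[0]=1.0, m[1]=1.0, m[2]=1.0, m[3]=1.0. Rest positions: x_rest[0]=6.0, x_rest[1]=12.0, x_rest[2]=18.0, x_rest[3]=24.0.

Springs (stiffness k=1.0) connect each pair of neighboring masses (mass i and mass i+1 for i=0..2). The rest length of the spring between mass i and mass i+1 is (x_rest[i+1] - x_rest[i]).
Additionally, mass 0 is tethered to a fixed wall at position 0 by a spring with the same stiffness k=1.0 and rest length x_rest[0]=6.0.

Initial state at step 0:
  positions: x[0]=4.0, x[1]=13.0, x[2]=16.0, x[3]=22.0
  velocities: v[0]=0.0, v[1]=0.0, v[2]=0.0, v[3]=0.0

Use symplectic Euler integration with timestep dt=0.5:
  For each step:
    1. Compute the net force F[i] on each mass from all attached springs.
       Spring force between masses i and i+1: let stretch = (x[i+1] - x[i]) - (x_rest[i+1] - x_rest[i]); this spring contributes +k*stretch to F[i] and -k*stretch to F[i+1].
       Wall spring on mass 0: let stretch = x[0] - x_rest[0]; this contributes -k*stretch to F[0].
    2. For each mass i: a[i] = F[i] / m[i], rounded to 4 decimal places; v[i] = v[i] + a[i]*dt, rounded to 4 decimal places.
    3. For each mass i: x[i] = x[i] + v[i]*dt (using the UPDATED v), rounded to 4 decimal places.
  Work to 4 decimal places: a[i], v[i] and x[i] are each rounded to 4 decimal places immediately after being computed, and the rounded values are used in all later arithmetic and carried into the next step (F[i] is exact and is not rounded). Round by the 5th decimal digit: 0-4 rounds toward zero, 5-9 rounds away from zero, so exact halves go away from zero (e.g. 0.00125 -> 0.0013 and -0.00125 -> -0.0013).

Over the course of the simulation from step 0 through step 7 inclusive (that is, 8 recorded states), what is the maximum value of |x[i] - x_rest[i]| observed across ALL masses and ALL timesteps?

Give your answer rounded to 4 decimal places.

Step 0: x=[4.0000 13.0000 16.0000 22.0000] v=[0.0000 0.0000 0.0000 0.0000]
Step 1: x=[5.2500 11.5000 16.7500 22.0000] v=[2.5000 -3.0000 1.5000 0.0000]
Step 2: x=[6.7500 9.7500 17.5000 22.1875] v=[3.0000 -3.5000 1.5000 0.3750]
Step 3: x=[7.3125 9.1875 17.4844 22.7032] v=[1.1250 -1.1250 -0.0313 1.0313]
Step 4: x=[6.5156 10.2305 16.6992 23.4142] v=[-1.5938 2.0860 -1.5704 1.4219]
Step 5: x=[5.0185 11.9620 15.9756 23.9464] v=[-2.9942 3.4629 -1.4473 1.0644]
Step 6: x=[4.0027 12.9610 16.2413 23.9859] v=[-2.0317 1.9980 0.5313 0.0790]
Step 7: x=[4.2258 12.5405 17.6231 23.5893] v=[0.4461 -0.8410 2.7635 -0.7933]
Max displacement = 2.8125

Answer: 2.8125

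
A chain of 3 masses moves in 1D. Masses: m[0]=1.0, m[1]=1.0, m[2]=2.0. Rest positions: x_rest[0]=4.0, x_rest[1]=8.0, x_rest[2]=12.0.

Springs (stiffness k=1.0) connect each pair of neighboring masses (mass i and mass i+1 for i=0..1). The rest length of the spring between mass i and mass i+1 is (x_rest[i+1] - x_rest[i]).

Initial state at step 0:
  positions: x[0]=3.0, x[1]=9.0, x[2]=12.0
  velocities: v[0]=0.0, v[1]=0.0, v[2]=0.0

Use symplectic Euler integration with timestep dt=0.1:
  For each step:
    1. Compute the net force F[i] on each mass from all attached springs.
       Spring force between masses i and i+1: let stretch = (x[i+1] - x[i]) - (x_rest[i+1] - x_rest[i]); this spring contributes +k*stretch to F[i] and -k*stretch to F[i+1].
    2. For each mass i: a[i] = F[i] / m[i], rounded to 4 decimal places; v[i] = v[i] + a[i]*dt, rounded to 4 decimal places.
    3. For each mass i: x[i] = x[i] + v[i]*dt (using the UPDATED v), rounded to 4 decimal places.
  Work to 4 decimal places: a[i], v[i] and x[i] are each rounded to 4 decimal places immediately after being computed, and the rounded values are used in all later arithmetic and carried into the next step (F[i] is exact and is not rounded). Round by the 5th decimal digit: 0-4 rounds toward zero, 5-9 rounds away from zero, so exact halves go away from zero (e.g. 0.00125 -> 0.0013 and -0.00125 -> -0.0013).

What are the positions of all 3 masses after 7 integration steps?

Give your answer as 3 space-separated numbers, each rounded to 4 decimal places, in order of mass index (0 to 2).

Answer: 3.4998 8.2623 12.1190

Derivation:
Step 0: x=[3.0000 9.0000 12.0000] v=[0.0000 0.0000 0.0000]
Step 1: x=[3.0200 8.9700 12.0050] v=[0.2000 -0.3000 0.0500]
Step 2: x=[3.0595 8.9109 12.0148] v=[0.3950 -0.5915 0.0983]
Step 3: x=[3.1175 8.8243 12.0291] v=[0.5801 -0.8663 0.1431]
Step 4: x=[3.1926 8.7127 12.0474] v=[0.7508 -1.1165 0.1829]
Step 5: x=[3.2829 8.5792 12.0690] v=[0.9028 -1.3350 0.2162]
Step 6: x=[3.3861 8.4276 12.0932] v=[1.0324 -1.5157 0.2417]
Step 7: x=[3.4998 8.2623 12.1190] v=[1.1366 -1.6533 0.2584]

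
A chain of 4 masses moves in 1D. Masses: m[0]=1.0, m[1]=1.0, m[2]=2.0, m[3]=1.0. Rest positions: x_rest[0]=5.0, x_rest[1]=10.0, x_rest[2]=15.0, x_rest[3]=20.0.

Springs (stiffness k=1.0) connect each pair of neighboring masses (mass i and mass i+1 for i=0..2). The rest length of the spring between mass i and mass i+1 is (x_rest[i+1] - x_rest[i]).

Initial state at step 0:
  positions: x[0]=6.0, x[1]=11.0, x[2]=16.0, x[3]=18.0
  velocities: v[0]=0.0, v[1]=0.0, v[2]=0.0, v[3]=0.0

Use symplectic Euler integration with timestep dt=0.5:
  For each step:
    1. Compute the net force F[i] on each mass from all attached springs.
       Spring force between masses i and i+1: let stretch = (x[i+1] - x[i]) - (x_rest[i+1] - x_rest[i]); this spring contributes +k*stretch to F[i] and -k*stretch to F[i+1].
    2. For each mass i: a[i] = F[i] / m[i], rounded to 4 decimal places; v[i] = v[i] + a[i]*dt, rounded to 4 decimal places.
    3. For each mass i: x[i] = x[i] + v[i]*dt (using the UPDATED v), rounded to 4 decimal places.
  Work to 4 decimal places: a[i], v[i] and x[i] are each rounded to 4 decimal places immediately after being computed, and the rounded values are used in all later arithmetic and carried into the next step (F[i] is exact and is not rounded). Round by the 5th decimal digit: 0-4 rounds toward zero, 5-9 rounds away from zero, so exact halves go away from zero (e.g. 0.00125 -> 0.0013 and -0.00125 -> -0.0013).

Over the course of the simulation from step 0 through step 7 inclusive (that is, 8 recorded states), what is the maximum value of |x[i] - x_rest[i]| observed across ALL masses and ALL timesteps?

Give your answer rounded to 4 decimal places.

Step 0: x=[6.0000 11.0000 16.0000 18.0000] v=[0.0000 0.0000 0.0000 0.0000]
Step 1: x=[6.0000 11.0000 15.6250 18.7500] v=[0.0000 0.0000 -0.7500 1.5000]
Step 2: x=[6.0000 10.9063 15.0625 19.9688] v=[0.0000 -0.1875 -1.1250 2.4375]
Step 3: x=[5.9766 10.6250 14.5938 21.2110] v=[-0.0469 -0.5626 -0.9375 2.4844]
Step 4: x=[5.8653 10.1738 14.4561 22.0489] v=[-0.2227 -0.9024 -0.2754 1.6758]
Step 5: x=[5.5811 9.7161 14.7323 22.2386] v=[-0.5685 -0.9155 0.5523 0.3794]
Step 6: x=[5.0806 9.4787 15.3198 21.8017] v=[-1.0010 -0.4749 1.1749 -0.8738]
Step 7: x=[4.4296 9.6020 15.9874 20.9943] v=[-1.3020 0.2466 1.3351 -1.6148]
Max displacement = 2.2386

Answer: 2.2386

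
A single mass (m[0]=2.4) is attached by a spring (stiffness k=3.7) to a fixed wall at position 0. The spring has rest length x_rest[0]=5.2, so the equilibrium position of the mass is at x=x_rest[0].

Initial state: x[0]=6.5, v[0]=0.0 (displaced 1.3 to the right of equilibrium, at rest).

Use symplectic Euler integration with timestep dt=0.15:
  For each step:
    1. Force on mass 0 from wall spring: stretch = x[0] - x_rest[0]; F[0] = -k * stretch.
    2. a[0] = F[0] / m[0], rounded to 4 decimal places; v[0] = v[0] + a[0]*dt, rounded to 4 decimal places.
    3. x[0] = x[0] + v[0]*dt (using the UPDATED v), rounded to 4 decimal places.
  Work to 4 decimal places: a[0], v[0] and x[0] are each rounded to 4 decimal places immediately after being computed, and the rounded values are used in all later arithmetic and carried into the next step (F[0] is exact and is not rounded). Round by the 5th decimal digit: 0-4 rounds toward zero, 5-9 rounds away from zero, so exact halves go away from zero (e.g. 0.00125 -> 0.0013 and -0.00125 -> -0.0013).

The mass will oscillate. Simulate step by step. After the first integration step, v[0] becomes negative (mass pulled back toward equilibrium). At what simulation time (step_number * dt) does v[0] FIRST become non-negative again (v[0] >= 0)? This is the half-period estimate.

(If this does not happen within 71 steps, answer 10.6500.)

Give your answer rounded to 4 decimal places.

Answer: 2.5500

Derivation:
Step 0: x=[6.5000] v=[0.0000]
Step 1: x=[6.4549] v=[-0.3006]
Step 2: x=[6.3663] v=[-0.5908]
Step 3: x=[6.2372] v=[-0.8605]
Step 4: x=[6.0721] v=[-1.1004]
Step 5: x=[5.8768] v=[-1.3021]
Step 6: x=[5.6580] v=[-1.4586]
Step 7: x=[5.4233] v=[-1.5645]
Step 8: x=[5.1809] v=[-1.6161]
Step 9: x=[4.9391] v=[-1.6117]
Step 10: x=[4.7064] v=[-1.5514]
Step 11: x=[4.4908] v=[-1.4373]
Step 12: x=[4.2998] v=[-1.2733]
Step 13: x=[4.1400] v=[-1.0651]
Step 14: x=[4.0170] v=[-0.8200]
Step 15: x=[3.9350] v=[-0.5464]
Step 16: x=[3.8969] v=[-0.2539]
Step 17: x=[3.9040] v=[0.0474]
First v>=0 after going negative at step 17, time=2.5500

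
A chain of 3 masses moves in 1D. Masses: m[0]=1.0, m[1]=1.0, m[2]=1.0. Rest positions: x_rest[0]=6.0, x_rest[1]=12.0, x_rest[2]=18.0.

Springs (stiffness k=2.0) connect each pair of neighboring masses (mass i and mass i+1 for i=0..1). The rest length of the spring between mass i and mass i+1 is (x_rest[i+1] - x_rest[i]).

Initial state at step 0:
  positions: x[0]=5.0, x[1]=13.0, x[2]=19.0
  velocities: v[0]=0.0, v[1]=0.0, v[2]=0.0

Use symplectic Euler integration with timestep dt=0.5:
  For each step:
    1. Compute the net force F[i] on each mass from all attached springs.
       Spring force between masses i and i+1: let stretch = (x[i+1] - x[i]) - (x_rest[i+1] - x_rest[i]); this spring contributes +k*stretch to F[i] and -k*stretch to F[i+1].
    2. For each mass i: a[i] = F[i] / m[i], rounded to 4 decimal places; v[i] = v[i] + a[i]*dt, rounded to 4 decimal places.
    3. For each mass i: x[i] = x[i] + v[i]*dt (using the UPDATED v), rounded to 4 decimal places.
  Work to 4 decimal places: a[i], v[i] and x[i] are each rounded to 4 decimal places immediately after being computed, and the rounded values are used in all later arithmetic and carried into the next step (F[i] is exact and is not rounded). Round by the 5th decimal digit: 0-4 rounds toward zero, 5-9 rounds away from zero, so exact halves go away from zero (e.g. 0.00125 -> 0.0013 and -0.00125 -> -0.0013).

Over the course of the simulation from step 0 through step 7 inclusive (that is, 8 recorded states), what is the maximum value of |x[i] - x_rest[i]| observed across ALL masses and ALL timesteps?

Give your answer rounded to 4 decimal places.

Answer: 1.4063

Derivation:
Step 0: x=[5.0000 13.0000 19.0000] v=[0.0000 0.0000 0.0000]
Step 1: x=[6.0000 12.0000 19.0000] v=[2.0000 -2.0000 0.0000]
Step 2: x=[7.0000 11.5000 18.5000] v=[2.0000 -1.0000 -1.0000]
Step 3: x=[7.2500 12.2500 17.5000] v=[0.5000 1.5000 -2.0000]
Step 4: x=[7.0000 13.1250 16.8750] v=[-0.5000 1.7500 -1.2500]
Step 5: x=[6.8125 12.8125 17.3750] v=[-0.3750 -0.6250 1.0000]
Step 6: x=[6.6250 11.7813 18.5938] v=[-0.3750 -2.0625 2.4375]
Step 7: x=[6.0157 11.5782 19.4063] v=[-1.2187 -0.4063 1.6250]
Max displacement = 1.4063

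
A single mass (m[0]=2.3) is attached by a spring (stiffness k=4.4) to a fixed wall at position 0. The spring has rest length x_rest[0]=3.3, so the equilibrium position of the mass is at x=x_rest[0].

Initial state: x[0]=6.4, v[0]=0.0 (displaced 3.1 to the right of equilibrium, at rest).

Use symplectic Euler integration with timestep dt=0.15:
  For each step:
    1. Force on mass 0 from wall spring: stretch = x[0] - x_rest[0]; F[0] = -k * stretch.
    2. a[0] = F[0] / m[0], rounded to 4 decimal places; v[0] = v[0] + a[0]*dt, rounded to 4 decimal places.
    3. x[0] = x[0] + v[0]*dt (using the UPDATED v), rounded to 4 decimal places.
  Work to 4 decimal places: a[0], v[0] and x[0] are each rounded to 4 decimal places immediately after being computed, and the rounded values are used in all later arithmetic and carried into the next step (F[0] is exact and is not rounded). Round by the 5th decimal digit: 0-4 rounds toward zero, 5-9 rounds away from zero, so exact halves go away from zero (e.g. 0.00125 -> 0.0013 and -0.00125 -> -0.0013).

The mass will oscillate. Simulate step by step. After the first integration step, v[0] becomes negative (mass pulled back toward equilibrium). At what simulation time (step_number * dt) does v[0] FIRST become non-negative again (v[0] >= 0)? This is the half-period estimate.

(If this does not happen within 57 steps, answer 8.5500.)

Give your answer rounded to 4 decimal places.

Answer: 2.4000

Derivation:
Step 0: x=[6.4000] v=[0.0000]
Step 1: x=[6.2666] v=[-0.8896]
Step 2: x=[6.0055] v=[-1.7409]
Step 3: x=[5.6279] v=[-2.5173]
Step 4: x=[5.1501] v=[-3.1853]
Step 5: x=[4.5927] v=[-3.7162]
Step 6: x=[3.9796] v=[-4.0872]
Step 7: x=[3.3373] v=[-4.2822]
Step 8: x=[2.6934] v=[-4.2929]
Step 9: x=[2.0756] v=[-4.1188]
Step 10: x=[1.5105] v=[-3.7675]
Step 11: x=[1.0224] v=[-3.2540]
Step 12: x=[0.6323] v=[-2.6004]
Step 13: x=[0.3571] v=[-1.8349]
Step 14: x=[0.2085] v=[-0.9904]
Step 15: x=[0.1930] v=[-0.1033]
Step 16: x=[0.3112] v=[0.7883]
First v>=0 after going negative at step 16, time=2.4000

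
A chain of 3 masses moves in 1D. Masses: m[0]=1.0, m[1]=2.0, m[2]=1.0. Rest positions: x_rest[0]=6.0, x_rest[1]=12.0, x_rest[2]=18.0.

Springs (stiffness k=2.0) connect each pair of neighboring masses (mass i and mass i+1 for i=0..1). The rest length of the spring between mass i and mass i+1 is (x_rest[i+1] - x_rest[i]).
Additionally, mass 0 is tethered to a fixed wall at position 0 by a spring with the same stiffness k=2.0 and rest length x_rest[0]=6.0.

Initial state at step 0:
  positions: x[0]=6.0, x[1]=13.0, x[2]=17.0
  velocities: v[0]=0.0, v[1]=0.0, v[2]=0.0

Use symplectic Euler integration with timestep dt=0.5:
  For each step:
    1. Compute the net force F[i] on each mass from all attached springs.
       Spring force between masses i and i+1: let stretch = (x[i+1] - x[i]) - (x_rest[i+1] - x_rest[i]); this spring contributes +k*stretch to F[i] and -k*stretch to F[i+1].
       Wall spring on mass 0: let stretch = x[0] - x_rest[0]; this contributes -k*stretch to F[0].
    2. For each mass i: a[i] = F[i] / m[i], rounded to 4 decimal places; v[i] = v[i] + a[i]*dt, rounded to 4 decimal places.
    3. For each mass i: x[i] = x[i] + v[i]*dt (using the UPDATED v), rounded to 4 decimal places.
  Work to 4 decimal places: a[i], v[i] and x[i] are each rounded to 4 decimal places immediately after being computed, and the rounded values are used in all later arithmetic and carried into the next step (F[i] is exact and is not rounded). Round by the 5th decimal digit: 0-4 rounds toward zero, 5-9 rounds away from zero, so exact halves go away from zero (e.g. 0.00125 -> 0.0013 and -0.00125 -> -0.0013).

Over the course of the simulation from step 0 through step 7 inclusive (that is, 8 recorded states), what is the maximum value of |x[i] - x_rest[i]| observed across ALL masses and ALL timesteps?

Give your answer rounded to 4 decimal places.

Answer: 1.4707

Derivation:
Step 0: x=[6.0000 13.0000 17.0000] v=[0.0000 0.0000 0.0000]
Step 1: x=[6.5000 12.2500 18.0000] v=[1.0000 -1.5000 2.0000]
Step 2: x=[6.6250 11.5000 19.1250] v=[0.2500 -1.5000 2.2500]
Step 3: x=[5.8750 11.4375 19.4375] v=[-1.5000 -0.1250 0.6250]
Step 4: x=[4.9688 11.9844 18.7500] v=[-1.8125 1.0938 -1.3750]
Step 5: x=[5.0860 12.4688 17.6797] v=[0.2343 0.9688 -2.1406]
Step 6: x=[6.3516 12.4102 17.0040] v=[2.5311 -0.1172 -1.3515]
Step 7: x=[7.4707 11.9854 17.0314] v=[2.2381 -0.8496 0.0547]
Max displacement = 1.4707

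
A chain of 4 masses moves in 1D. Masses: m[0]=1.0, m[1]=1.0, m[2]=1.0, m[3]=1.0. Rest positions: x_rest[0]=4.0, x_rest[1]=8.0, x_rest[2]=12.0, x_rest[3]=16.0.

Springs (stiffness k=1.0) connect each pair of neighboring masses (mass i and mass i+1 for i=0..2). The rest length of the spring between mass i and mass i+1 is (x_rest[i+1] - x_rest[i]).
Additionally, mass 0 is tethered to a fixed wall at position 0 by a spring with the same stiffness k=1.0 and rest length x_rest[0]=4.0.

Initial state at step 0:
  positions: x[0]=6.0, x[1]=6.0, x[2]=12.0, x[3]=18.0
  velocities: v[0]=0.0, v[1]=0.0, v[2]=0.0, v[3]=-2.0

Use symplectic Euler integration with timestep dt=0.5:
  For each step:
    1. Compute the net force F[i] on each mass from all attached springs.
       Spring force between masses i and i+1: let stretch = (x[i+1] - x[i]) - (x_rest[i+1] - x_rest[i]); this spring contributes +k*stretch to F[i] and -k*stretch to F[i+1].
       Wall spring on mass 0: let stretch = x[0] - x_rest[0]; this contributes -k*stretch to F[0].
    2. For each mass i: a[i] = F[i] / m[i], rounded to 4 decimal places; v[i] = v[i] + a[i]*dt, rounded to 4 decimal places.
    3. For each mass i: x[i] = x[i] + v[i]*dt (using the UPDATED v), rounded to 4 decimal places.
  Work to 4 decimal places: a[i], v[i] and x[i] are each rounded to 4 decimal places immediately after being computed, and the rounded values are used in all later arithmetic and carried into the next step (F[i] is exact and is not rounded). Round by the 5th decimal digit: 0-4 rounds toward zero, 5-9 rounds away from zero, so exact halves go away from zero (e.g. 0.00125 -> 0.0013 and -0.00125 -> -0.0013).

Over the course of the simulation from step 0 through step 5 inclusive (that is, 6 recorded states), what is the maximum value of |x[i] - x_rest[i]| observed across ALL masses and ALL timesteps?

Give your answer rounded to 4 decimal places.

Answer: 3.1796

Derivation:
Step 0: x=[6.0000 6.0000 12.0000 18.0000] v=[0.0000 0.0000 0.0000 -2.0000]
Step 1: x=[4.5000 7.5000 12.0000 16.5000] v=[-3.0000 3.0000 0.0000 -3.0000]
Step 2: x=[2.6250 9.3750 12.0000 14.8750] v=[-3.7500 3.7500 0.0000 -3.2500]
Step 3: x=[1.7813 10.2188 12.0625 13.5313] v=[-1.6875 1.6875 0.1250 -2.6875]
Step 4: x=[2.6016 9.4141 12.0313 12.8204] v=[1.6406 -1.6094 -0.0625 -1.4219]
Step 5: x=[4.4747 7.5606 11.5430 12.9122] v=[3.7461 -3.7071 -0.9766 0.1836]
Max displacement = 3.1796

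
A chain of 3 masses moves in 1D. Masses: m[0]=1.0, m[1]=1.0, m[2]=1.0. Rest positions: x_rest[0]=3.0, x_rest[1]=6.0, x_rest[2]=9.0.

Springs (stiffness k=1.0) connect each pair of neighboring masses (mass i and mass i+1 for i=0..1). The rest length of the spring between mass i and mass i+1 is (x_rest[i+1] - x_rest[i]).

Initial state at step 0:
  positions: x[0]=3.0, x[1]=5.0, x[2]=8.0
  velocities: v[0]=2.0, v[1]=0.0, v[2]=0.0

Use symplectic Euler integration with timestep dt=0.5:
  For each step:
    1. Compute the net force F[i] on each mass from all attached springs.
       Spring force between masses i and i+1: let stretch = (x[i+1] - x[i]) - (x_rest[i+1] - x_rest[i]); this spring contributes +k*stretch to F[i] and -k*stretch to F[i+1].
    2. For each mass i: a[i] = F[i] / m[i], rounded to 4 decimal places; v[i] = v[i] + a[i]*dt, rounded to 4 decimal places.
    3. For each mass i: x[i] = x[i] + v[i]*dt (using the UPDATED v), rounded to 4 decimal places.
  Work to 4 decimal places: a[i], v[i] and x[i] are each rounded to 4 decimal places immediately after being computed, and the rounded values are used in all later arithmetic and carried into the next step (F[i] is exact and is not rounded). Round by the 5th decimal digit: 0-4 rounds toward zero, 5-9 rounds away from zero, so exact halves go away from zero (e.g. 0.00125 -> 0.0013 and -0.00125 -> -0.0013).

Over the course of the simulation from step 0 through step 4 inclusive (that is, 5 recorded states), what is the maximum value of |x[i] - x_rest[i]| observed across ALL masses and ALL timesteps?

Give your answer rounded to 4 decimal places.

Answer: 1.1719

Derivation:
Step 0: x=[3.0000 5.0000 8.0000] v=[2.0000 0.0000 0.0000]
Step 1: x=[3.7500 5.2500 8.0000] v=[1.5000 0.5000 0.0000]
Step 2: x=[4.1250 5.8125 8.0625] v=[0.7500 1.1250 0.1250]
Step 3: x=[4.1719 6.5157 8.3125] v=[0.0938 1.4063 0.5000]
Step 4: x=[4.0548 7.0821 8.8633] v=[-0.2343 1.1328 1.1016]
Max displacement = 1.1719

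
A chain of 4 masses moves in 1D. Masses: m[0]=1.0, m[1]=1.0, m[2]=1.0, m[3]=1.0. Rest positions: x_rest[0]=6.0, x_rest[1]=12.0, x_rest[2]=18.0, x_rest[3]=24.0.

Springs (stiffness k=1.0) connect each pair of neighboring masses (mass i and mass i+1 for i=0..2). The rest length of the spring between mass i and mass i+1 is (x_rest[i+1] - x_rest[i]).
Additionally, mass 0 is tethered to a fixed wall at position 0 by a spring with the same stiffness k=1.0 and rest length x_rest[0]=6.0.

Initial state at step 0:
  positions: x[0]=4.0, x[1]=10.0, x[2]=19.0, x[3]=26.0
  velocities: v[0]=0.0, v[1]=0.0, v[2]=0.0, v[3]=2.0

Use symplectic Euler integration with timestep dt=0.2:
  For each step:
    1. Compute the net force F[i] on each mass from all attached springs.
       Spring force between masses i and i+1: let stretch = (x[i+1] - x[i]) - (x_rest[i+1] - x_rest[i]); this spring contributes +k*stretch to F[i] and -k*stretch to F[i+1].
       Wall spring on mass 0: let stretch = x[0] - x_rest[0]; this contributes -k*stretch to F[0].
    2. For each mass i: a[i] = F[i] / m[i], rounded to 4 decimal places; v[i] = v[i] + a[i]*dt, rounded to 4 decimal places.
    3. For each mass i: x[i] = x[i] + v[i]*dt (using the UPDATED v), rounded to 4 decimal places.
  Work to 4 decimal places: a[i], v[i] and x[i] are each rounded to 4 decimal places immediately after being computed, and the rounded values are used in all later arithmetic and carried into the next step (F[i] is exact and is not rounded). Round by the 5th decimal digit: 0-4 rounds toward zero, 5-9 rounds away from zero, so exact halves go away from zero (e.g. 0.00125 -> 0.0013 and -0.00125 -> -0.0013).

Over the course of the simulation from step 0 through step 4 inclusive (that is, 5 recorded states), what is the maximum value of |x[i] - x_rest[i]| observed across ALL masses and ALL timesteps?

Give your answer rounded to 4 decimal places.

Step 0: x=[4.0000 10.0000 19.0000 26.0000] v=[0.0000 0.0000 0.0000 2.0000]
Step 1: x=[4.0800 10.1200 18.9200 26.3600] v=[0.4000 0.6000 -0.4000 1.8000]
Step 2: x=[4.2384 10.3504 18.7856 26.6624] v=[0.7920 1.1520 -0.6720 1.5120]
Step 3: x=[4.4717 10.6737 18.6289 26.8897] v=[1.1667 1.6166 -0.7837 1.1366]
Step 4: x=[4.7743 11.0671 18.4844 27.0266] v=[1.5128 1.9672 -0.7226 0.6844]
Max displacement = 3.0266

Answer: 3.0266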